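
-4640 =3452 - 8092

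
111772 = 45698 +66074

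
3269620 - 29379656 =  -26110036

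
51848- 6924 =44924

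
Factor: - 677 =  - 677^1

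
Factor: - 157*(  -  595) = 93415 = 5^1*7^1*17^1 *157^1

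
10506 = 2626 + 7880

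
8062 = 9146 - 1084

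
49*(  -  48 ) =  - 2352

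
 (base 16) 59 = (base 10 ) 89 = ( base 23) 3K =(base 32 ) 2p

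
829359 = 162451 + 666908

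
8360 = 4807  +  3553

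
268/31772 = 67/7943 = 0.01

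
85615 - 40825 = 44790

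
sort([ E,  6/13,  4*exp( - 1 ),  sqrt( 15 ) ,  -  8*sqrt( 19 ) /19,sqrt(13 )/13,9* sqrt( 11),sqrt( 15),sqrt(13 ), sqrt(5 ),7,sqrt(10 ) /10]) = [ - 8*  sqrt(19) /19,sqrt( 13 )/13, sqrt( 10) /10,6/13, 4 * exp( - 1),  sqrt( 5),E,sqrt( 13 ),sqrt( 15),sqrt(15), 7,9*sqrt(11) ]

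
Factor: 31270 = 2^1*5^1*53^1 * 59^1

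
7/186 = 7/186 = 0.04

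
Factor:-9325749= -3^1*3108583^1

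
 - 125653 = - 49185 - 76468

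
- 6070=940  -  7010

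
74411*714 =53129454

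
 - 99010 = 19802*( - 5)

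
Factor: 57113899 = 23^1* 487^1*5099^1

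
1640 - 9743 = -8103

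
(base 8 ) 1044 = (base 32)h4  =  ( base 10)548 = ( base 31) HL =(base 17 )1F4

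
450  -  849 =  -399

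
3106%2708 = 398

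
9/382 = 9/382 = 0.02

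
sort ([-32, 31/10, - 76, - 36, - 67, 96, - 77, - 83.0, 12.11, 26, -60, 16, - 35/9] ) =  [ - 83.0, - 77, - 76, - 67,- 60, - 36, - 32  , - 35/9, 31/10 , 12.11,16, 26,96]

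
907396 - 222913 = 684483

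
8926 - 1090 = 7836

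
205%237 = 205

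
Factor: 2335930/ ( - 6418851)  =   -2^1*3^(-1 ) * 5^1*191^1 * 197^( - 1 )* 1223^1*10861^ (-1)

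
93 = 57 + 36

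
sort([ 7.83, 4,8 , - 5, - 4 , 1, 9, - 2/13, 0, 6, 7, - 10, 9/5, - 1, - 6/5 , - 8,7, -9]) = [ - 10, - 9,-8, - 5, - 4, - 6/5, - 1, - 2/13, 0,1,9/5, 4, 6,  7,7 , 7.83,  8 , 9] 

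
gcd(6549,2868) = 3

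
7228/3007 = 7228/3007 = 2.40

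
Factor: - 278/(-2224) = 1/8 = 2^ ( - 3 ) 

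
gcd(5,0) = 5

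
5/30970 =1/6194 = 0.00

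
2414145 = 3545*681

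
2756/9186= 1378/4593 = 0.30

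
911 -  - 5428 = 6339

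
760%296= 168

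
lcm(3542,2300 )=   177100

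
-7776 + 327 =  - 7449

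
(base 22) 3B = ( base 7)140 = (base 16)4d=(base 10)77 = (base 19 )41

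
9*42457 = 382113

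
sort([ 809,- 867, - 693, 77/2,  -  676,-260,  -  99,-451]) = [ - 867, - 693, - 676, - 451, - 260,- 99, 77/2,809 ]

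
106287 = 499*213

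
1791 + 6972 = 8763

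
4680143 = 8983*521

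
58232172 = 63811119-5578947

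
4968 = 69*72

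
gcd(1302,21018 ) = 186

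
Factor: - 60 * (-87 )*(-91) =-475020 = - 2^2*3^2 * 5^1 * 7^1*13^1*29^1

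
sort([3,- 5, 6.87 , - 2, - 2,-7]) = [ - 7, - 5, - 2, - 2, 3, 6.87 ] 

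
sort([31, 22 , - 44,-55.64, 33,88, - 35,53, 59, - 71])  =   [ - 71, - 55.64, - 44,-35, 22,31,33, 53, 59,88] 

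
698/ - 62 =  - 12 + 23/31 = -11.26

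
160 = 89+71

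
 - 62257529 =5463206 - 67720735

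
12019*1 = 12019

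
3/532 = 3/532 = 0.01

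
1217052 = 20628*59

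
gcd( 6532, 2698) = 142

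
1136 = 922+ 214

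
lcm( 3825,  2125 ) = 19125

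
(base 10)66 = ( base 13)51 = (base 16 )42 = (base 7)123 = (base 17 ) 3F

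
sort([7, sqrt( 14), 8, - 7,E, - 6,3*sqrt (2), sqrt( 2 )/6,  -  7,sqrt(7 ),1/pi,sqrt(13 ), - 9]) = [ - 9 , - 7,  -  7, - 6,sqrt( 2) /6, 1/pi,  sqrt(7),E,sqrt( 13 ),sqrt( 14 ), 3*sqrt(2 ), 7 , 8]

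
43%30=13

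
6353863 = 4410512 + 1943351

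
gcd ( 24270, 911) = 1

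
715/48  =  14+43/48 = 14.90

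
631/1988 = 631/1988 = 0.32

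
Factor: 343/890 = 2^( - 1 )*5^(-1)*7^3* 89^( - 1 )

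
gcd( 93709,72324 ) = 7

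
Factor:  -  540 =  - 2^2*3^3* 5^1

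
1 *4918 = 4918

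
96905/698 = 96905/698 = 138.83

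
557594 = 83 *6718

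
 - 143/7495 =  - 1+7352/7495 =- 0.02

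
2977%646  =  393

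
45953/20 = 45953/20=2297.65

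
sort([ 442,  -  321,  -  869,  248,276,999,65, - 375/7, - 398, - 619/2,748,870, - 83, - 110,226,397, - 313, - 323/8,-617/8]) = [ - 869, - 398, - 321, - 313, - 619/2, - 110,  -  83 , - 617/8,  -  375/7, - 323/8,65,226,248,276,397,442 , 748,870, 999 ] 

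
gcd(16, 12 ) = 4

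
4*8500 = 34000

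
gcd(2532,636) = 12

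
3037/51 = 59+28/51 = 59.55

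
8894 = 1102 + 7792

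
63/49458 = 21/16486=0.00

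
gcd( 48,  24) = 24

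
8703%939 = 252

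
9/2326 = 9/2326 = 0.00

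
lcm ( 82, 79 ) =6478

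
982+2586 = 3568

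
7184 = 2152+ 5032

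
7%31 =7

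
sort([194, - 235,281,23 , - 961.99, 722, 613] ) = [ - 961.99, - 235 , 23, 194,281,  613  ,  722]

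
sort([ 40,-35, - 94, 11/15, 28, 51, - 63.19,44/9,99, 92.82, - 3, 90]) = [ - 94,-63.19, - 35, - 3,11/15, 44/9,28,40, 51 , 90,92.82, 99 ]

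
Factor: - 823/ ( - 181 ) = 181^(-1)*823^1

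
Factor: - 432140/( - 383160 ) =697/618 = 2^( - 1)*3^( - 1)* 17^1*41^1*103^( - 1)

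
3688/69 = 3688/69  =  53.45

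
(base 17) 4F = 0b1010011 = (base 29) 2p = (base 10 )83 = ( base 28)2R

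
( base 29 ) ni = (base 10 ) 685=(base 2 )1010101101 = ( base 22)193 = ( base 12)491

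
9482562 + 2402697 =11885259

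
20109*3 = 60327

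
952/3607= 952/3607 = 0.26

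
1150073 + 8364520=9514593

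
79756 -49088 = 30668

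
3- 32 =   -  29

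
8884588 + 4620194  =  13504782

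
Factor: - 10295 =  - 5^1*29^1 * 71^1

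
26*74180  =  1928680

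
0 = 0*836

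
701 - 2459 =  - 1758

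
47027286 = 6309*7454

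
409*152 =62168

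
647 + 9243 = 9890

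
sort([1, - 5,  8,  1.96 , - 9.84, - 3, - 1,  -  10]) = [-10, - 9.84, - 5, - 3, - 1,1,  1.96, 8]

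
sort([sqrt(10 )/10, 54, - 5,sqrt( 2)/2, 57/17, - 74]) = [ - 74, - 5 , sqrt( 10)/10,sqrt(2) /2, 57/17,54 ] 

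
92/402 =46/201=0.23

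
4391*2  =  8782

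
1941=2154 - 213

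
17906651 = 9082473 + 8824178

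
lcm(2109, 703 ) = 2109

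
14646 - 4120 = 10526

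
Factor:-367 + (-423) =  - 790 = - 2^1 * 5^1*79^1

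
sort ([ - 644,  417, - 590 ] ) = [-644, - 590, 417]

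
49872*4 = 199488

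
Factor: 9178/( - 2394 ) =- 3^( - 2 )*7^( - 1)*13^1*  19^( - 1)*353^1= - 4589/1197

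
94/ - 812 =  - 47/406 = - 0.12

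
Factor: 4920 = 2^3*3^1 * 5^1 * 41^1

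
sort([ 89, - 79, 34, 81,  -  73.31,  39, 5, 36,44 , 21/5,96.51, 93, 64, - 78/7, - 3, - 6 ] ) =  [-79,-73.31  , - 78/7,-6, - 3,21/5,5,34,  36, 39,44, 64, 81, 89, 93, 96.51] 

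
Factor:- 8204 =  - 2^2*7^1 * 293^1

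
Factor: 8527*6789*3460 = 200298718380=2^2*3^1*5^1 * 31^1*73^1*173^1*8527^1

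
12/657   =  4/219  =  0.02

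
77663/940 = 82 + 583/940 = 82.62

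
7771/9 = 7771/9 = 863.44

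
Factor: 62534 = 2^1 * 31267^1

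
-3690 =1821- 5511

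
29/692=29/692= 0.04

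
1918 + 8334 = 10252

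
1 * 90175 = 90175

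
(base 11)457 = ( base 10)546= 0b1000100010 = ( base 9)666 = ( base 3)202020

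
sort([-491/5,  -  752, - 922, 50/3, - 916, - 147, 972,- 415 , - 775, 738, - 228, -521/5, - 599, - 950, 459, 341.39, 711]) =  [ - 950,-922, - 916, - 775,-752, - 599, - 415,-228,- 147,-521/5,-491/5, 50/3, 341.39,459,711, 738,972] 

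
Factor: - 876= - 2^2* 3^1*73^1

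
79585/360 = 15917/72 = 221.07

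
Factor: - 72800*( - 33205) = 2417324000 = 2^5*5^3*7^1 * 13^1*29^1*229^1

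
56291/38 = 1481 + 13/38 = 1481.34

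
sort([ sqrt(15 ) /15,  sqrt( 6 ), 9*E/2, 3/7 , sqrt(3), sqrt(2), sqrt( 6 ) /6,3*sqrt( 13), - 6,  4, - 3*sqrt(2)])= [  -  6, - 3*sqrt(2), sqrt( 15 )/15,sqrt(6 )/6, 3/7, sqrt(2 ), sqrt(3),  sqrt(6), 4, 3*sqrt(13 ), 9 * E/2]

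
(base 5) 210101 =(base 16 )1AF5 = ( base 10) 6901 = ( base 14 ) 272D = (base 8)15365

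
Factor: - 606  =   - 2^1*3^1*101^1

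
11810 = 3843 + 7967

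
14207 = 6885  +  7322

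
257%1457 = 257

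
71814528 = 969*74112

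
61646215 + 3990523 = 65636738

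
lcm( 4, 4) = 4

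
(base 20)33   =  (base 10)63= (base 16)3f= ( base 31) 21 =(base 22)2J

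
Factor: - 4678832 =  - 2^4*292427^1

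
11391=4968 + 6423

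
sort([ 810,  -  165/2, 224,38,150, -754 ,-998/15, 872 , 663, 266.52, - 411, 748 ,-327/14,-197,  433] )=[  -  754,-411, - 197,-165/2,  -  998/15 ,-327/14,38, 150, 224 , 266.52,433,663,748,810,872 ] 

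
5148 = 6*858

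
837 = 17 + 820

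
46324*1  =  46324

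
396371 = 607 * 653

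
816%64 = 48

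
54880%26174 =2532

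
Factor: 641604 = 2^2 * 3^1*127^1*421^1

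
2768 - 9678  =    -  6910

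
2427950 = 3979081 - 1551131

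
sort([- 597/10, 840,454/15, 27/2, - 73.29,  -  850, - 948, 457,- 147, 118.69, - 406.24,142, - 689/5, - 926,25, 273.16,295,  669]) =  [ - 948,-926, - 850, - 406.24, - 147, - 689/5, - 73.29, - 597/10,27/2,25,454/15,118.69, 142, 273.16,295,457,669, 840 ] 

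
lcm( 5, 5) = 5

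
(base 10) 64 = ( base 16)40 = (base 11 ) 59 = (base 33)1V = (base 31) 22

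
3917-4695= - 778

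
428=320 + 108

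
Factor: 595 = 5^1*7^1*17^1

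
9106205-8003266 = 1102939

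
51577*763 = 39353251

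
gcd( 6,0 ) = 6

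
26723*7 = 187061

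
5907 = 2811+3096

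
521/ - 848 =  - 1 + 327/848 = -0.61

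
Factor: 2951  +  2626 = 3^1 * 11^1*13^2 = 5577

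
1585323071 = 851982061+733341010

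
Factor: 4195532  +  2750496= 2^2*229^1*7583^1 = 6946028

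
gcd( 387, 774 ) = 387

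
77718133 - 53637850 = 24080283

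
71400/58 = 35700/29=1231.03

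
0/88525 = 0= 0.00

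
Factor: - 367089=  - 3^1*122363^1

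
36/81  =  4/9 =0.44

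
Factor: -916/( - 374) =458/187 = 2^1 * 11^(  -  1) * 17^( - 1 )*229^1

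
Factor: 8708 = 2^2*7^1*311^1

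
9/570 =3/190 = 0.02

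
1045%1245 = 1045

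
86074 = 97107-11033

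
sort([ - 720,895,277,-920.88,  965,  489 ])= [  -  920.88, - 720 , 277,489,895,965 ]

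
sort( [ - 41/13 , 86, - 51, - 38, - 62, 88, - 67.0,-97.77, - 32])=[ - 97.77, - 67.0,-62, - 51, - 38, - 32,  -  41/13, 86,88]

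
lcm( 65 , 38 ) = 2470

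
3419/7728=3419/7728 = 0.44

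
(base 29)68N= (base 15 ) 1886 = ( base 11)3a8a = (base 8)12265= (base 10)5301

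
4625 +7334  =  11959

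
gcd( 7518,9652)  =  2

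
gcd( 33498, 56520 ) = 18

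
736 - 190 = 546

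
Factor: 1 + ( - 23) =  - 22 = - 2^1 * 11^1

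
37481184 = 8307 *4512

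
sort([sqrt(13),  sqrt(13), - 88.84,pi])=[ - 88.84,  pi , sqrt ( 13),sqrt(13)]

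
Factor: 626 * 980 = 2^3*5^1*7^2*313^1 =613480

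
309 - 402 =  - 93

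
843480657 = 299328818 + 544151839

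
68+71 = 139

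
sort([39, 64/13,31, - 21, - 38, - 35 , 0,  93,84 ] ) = [  -  38,-35,-21,0,64/13,31, 39,84,93] 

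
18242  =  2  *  9121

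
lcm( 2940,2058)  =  20580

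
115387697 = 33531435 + 81856262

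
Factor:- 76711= -41^1*1871^1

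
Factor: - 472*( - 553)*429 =2^3*3^1*7^1* 11^1*  13^1* 59^1*79^1 = 111975864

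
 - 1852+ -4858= - 6710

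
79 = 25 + 54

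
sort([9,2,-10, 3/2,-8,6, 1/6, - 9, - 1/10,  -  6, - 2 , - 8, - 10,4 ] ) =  [ - 10, - 10, - 9,  -  8, - 8, - 6, - 2 ,-1/10,1/6, 3/2, 2, 4, 6, 9] 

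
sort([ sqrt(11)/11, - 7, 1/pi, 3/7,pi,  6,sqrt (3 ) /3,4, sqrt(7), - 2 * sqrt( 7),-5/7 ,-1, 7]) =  [ - 7, - 2*sqrt (7),  -  1 ,  -  5/7,sqrt(11 )/11, 1/pi,3/7,sqrt( 3 )/3,sqrt(7),pi, 4,6, 7]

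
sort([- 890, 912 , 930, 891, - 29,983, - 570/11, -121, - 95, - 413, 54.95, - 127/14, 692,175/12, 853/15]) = [ - 890, - 413, - 121, - 95, - 570/11, - 29 , - 127/14,  175/12,54.95,853/15,692,  891,912,930, 983]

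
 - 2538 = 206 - 2744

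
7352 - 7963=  - 611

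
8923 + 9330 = 18253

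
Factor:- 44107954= - 2^1*11^1*739^1* 2713^1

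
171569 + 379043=550612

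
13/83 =13/83 = 0.16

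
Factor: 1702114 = 2^1*851057^1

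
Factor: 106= 2^1 *53^1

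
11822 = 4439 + 7383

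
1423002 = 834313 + 588689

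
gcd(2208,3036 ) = 276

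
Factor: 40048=2^4*2503^1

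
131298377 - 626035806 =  - 494737429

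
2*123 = 246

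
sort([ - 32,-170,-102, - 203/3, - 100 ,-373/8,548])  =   [ - 170, - 102, - 100, - 203/3, - 373/8, - 32 , 548] 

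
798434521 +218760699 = 1017195220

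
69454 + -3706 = 65748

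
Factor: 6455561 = 7^1 * 922223^1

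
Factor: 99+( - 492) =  - 3^1*131^1 = - 393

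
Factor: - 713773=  - 19^1*37567^1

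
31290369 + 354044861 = 385335230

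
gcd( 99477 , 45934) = 7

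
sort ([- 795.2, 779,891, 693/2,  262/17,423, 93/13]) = [ - 795.2, 93/13, 262/17, 693/2, 423,779,891 ]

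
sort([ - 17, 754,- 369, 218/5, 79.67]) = [ - 369, - 17,218/5, 79.67 , 754]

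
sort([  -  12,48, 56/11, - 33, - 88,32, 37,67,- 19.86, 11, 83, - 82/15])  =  [ - 88, - 33 ,-19.86, - 12, - 82/15, 56/11, 11,32,  37,48 , 67 , 83]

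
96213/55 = 1749+18/55  =  1749.33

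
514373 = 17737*29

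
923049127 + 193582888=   1116632015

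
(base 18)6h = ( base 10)125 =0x7D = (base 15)85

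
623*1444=899612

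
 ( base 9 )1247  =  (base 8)1646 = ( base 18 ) 2fg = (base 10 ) 934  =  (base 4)32212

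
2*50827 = 101654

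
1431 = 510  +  921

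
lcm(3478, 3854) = 142598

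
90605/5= 18121 = 18121.00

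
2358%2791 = 2358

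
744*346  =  257424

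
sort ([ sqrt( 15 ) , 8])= [ sqrt(15 ), 8 ]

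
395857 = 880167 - 484310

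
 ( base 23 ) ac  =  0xf2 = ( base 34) 74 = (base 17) e4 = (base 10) 242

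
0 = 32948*0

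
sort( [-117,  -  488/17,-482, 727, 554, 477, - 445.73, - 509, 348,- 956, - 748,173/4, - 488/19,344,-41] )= [ - 956, -748, - 509, - 482,- 445.73 ,  -  117, - 41,- 488/17, - 488/19, 173/4,  344,348, 477  ,  554, 727] 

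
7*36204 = 253428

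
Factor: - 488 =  - 2^3*61^1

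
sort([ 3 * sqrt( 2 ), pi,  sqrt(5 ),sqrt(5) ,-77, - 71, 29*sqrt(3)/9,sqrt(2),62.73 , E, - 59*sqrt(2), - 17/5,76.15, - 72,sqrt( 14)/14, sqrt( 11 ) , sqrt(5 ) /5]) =[ - 59*sqrt(2), - 77,- 72 , - 71,-17/5,sqrt(14)/14, sqrt(5)/5,sqrt (2 ),sqrt(5) , sqrt (5)  ,  E, pi,sqrt(11 ),3*sqrt( 2),29* sqrt(3)/9,62.73, 76.15 ] 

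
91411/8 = 11426  +  3/8 = 11426.38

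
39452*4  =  157808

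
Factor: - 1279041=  - 3^1*617^1*691^1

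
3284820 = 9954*330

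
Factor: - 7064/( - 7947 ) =8/9 =2^3*  3^( - 2)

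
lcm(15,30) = 30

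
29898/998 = 14949/499  =  29.96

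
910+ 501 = 1411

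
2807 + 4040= 6847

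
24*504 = 12096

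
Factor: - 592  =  -2^4*37^1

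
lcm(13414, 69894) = 1327986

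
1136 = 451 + 685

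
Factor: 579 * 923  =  3^1*13^1*71^1*193^1 = 534417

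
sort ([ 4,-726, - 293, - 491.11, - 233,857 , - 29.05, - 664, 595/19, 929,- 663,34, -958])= [ - 958, - 726, - 664, - 663, - 491.11, - 293, - 233, - 29.05, 4, 595/19, 34, 857, 929 ] 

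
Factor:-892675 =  - 5^2*7^1*5101^1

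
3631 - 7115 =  - 3484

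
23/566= 23/566 = 0.04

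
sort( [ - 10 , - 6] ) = [ - 10, - 6 ] 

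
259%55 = 39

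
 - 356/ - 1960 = 89/490= 0.18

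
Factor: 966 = 2^1*3^1*7^1  *23^1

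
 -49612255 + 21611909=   -  28000346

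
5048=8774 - 3726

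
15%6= 3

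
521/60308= 521/60308 = 0.01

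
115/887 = 115/887 = 0.13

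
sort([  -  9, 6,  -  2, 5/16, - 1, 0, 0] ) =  [ - 9 ,  -  2, - 1,0, 0, 5/16, 6]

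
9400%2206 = 576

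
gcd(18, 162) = 18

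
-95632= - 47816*2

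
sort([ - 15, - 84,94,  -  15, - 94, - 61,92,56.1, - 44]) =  [  -  94 , - 84, - 61,  -  44, - 15, - 15,56.1,  92,94]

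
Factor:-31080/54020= - 42/73 = -2^1*3^1*7^1*73^( - 1 )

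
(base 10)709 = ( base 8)1305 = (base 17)27C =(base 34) KT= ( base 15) 324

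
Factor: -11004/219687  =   - 2^2*7^1* 13^( - 1 ) * 43^( - 1)   =  - 28/559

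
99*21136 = 2092464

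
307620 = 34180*9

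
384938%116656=34970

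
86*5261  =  452446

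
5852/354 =16 + 94/177= 16.53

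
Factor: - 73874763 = -3^2  *  1451^1*  5657^1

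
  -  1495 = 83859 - 85354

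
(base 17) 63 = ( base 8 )151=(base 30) 3F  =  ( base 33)36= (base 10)105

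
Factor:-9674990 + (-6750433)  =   - 3^4*7^1*59^1*491^1=- 16425423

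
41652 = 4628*9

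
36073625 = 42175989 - 6102364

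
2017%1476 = 541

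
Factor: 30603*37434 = 1145592702=2^1 * 3^2*17^1 * 101^2*367^1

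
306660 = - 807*( - 380 ) 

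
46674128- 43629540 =3044588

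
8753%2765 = 458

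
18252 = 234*78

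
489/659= 489/659= 0.74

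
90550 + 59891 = 150441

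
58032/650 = 89 + 7/25 =89.28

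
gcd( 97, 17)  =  1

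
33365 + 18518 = 51883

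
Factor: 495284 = 2^2*123821^1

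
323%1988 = 323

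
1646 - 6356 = -4710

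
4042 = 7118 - 3076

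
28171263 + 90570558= 118741821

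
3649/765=3649/765= 4.77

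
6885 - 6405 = 480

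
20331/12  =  1694 + 1/4=1694.25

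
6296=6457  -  161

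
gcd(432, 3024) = 432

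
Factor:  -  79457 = -7^1*11351^1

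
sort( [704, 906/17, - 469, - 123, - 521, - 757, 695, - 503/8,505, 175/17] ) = [ - 757, - 521 , - 469,-123,-503/8,175/17, 906/17,  505,695, 704]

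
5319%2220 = 879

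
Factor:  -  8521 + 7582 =-939 =- 3^1*313^1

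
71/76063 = 71/76063 =0.00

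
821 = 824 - 3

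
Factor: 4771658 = 2^1*2385829^1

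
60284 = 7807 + 52477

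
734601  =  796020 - 61419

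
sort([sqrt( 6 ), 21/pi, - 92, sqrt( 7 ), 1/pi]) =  [ - 92,  1/pi, sqrt( 6 ),sqrt( 7 ),  21/pi]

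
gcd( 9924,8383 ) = 1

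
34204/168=203 + 25/42 = 203.60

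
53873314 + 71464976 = 125338290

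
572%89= 38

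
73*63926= 4666598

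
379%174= 31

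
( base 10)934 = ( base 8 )1646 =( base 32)t6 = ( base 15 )424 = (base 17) 33G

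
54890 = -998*( - 55 ) 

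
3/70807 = 3/70807 = 0.00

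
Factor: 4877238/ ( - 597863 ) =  - 2^1 * 3^1 * 7^(-1 )*223^(-1 ) * 383^( - 1 )*509^1 * 1597^1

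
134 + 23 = 157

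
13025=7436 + 5589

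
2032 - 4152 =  - 2120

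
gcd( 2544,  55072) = 16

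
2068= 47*44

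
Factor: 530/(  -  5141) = -2^1*5^1*97^(- 1 ) = -  10/97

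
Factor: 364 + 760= 2^2*281^1  =  1124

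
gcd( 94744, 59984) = 8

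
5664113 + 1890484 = 7554597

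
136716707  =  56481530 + 80235177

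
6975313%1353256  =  209033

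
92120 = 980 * 94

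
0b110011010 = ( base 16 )19a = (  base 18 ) 14e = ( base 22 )IE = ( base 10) 410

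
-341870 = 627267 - 969137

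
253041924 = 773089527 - 520047603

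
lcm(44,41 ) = 1804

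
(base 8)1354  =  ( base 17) 2a0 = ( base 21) 1ed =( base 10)748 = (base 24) 174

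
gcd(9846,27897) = 1641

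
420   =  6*70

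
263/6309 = 263/6309 = 0.04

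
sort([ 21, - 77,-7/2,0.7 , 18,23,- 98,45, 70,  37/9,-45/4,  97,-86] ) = [ -98,-86, -77,-45/4, - 7/2,0.7,37/9,18 , 21,23,  45, 70,97 ] 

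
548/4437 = 548/4437 = 0.12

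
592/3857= 592/3857  =  0.15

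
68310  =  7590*9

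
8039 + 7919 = 15958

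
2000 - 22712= - 20712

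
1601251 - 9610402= - 8009151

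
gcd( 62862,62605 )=1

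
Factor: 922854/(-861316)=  - 2^( - 1)*3^1*37^1*4157^1*215329^( - 1 ) = - 461427/430658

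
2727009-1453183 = 1273826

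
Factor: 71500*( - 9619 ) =  -  687758500 = - 2^2 * 5^3 * 11^1*13^1*9619^1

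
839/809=1 + 30/809 = 1.04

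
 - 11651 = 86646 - 98297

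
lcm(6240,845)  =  81120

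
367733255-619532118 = -251798863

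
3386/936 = 3+289/468 =3.62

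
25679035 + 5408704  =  31087739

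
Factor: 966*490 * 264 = 124961760 = 2^5*3^2 * 5^1*7^3  *11^1*23^1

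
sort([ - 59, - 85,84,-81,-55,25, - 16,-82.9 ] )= [ - 85, - 82.9,-81, - 59,-55,  -  16,25, 84 ]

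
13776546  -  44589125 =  - 30812579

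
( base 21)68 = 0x86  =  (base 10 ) 134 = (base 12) B2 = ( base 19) 71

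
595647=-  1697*( -351) 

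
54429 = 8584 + 45845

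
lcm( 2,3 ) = 6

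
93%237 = 93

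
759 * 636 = 482724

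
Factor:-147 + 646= 499 = 499^1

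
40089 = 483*83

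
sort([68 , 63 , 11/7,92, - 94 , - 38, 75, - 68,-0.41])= [  -  94, - 68, - 38,  -  0.41,11/7,63,  68, 75, 92 ] 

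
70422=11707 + 58715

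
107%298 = 107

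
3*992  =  2976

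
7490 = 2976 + 4514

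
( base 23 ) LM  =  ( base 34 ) ET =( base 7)1321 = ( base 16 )1F9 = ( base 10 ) 505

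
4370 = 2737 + 1633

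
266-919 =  - 653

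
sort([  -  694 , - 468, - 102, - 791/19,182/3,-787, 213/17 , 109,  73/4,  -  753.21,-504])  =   [-787 , - 753.21, - 694, - 504, - 468 ,-102 , - 791/19, 213/17,73/4 , 182/3,109 ] 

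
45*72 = 3240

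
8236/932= 8+195/233 = 8.84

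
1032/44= 23 + 5/11 = 23.45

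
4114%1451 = 1212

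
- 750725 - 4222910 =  - 4973635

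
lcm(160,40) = 160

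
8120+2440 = 10560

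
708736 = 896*791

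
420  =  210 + 210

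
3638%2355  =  1283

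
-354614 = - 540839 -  - 186225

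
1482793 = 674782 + 808011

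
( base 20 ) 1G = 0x24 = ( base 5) 121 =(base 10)36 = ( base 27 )19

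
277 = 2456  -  2179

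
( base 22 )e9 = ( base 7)632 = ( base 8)475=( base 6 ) 1245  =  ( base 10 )317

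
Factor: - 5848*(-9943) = 58146664 =2^3*17^1 *43^1 *61^1*163^1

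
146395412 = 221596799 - 75201387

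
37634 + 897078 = 934712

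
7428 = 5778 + 1650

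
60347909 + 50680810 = 111028719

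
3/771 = 1/257 = 0.00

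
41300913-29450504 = 11850409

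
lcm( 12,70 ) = 420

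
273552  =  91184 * 3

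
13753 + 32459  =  46212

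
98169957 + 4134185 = 102304142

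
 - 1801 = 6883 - 8684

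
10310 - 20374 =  - 10064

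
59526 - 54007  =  5519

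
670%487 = 183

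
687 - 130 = 557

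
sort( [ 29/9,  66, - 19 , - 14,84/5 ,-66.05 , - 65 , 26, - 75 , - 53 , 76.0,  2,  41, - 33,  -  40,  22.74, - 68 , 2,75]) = [-75 ,-68, - 66.05 , - 65, -53,  -  40, - 33,- 19, - 14,2, 2, 29/9,  84/5,  22.74, 26 , 41 , 66, 75, 76.0 ]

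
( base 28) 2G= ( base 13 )57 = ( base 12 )60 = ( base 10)72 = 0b1001000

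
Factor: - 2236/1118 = -2^1 = - 2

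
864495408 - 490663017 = 373832391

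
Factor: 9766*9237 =90208542 = 2^1*3^1 * 19^1 *257^1*3079^1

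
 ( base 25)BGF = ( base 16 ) 1C7A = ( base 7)30153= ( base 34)6AE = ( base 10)7290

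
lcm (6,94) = 282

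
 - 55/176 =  - 5/16 = - 0.31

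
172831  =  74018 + 98813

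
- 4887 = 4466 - 9353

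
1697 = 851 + 846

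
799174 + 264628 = 1063802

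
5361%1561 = 678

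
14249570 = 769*18530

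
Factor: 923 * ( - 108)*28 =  - 2^4*3^3 * 7^1*13^1*71^1 = - 2791152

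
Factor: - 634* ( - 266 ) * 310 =52279640  =  2^3*5^1*7^1 * 19^1*31^1*317^1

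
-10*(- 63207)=632070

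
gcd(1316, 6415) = 1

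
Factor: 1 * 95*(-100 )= - 2^2*5^3*19^1 = -  9500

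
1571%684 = 203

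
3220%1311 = 598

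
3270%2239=1031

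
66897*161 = 10770417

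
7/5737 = 7/5737 = 0.00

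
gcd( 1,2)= 1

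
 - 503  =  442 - 945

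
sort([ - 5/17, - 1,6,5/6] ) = [-1, - 5/17 , 5/6,6 ]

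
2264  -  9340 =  - 7076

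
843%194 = 67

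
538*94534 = 50859292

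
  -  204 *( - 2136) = 435744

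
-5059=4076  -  9135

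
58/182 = 29/91 = 0.32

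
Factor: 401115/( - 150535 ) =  - 3^1*7^( - 1)*11^1*13^1* 23^( - 1 ) = - 429/161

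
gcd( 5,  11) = 1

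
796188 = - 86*(  -  9258)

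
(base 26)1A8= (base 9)1258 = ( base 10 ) 944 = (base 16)3B0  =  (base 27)17q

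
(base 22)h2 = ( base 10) 376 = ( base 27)dp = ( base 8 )570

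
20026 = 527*38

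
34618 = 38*911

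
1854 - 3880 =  -2026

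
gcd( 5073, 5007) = 3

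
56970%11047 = 1735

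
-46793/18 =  - 2600 + 7/18  =  - 2599.61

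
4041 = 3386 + 655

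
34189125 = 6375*5363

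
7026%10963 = 7026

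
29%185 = 29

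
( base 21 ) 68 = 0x86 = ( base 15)8E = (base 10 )134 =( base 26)54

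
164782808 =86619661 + 78163147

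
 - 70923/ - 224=70923/224 = 316.62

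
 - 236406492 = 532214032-768620524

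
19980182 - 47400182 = -27420000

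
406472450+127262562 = 533735012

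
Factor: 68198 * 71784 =4895525232 =2^4*3^2*13^1*43^1* 61^1*997^1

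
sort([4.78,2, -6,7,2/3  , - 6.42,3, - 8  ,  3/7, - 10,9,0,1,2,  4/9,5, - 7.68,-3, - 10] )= [-10, - 10, - 8, - 7.68, - 6.42, - 6,-3,0,3/7, 4/9,2/3,1,  2,2, 3, 4.78,  5,7 , 9] 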